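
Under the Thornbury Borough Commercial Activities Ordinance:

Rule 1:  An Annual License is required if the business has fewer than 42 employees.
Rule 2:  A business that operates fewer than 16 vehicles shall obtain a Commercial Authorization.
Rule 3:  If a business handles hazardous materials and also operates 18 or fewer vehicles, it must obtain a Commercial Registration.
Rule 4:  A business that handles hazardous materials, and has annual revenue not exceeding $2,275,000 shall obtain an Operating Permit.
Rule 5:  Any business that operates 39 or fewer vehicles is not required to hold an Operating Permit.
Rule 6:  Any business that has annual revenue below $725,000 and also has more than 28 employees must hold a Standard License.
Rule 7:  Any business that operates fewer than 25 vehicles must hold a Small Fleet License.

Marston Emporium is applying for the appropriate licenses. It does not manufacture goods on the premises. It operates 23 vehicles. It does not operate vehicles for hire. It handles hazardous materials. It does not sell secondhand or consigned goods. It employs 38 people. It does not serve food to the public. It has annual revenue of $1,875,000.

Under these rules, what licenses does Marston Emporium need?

Annual License, Small Fleet License

Rule 1: employees 38 < 42 → Annual License required.
Rule 2: vehicles 23 ≥ 16 → Commercial Authorization not required.
Rule 3: handles hazardous materials; vehicles 23 > 18 → Commercial Registration not required.
Rule 4: handles hazardous materials; revenue $1,875,000 ≤ $2,275,000 → Operating Permit required.
Rule 5: vehicles 23 ≤ 39 → exempt from Operating Permit.
Rule 6: revenue $1,875,000 ≥ $725,000; employees 38 > 28 → Standard License not required.
Rule 7: vehicles 23 < 25 → Small Fleet License required.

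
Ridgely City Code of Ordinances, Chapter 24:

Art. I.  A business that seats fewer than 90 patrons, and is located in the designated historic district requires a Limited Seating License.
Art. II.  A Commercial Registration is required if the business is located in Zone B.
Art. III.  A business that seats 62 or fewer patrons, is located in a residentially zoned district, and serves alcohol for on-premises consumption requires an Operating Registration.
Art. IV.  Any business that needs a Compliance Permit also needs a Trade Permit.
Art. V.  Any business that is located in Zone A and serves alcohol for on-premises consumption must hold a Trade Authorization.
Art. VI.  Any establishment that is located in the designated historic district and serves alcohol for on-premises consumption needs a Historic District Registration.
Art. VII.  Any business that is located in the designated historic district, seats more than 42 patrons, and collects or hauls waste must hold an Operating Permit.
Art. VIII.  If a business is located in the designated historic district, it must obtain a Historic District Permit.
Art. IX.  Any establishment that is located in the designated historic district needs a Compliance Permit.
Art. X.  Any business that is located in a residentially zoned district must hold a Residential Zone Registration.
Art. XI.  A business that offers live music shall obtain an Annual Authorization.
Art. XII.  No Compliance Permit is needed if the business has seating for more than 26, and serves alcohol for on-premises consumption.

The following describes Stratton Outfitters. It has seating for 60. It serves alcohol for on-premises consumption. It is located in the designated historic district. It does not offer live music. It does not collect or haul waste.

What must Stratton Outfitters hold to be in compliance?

Historic District Permit, Historic District Registration, Limited Seating License

Art. I. seating 60 < 90; is located in the designated historic district → Limited Seating License required.
Art. II. is located in the designated historic district (not: is located in Zone B) → Commercial Registration not required.
Art. III. seating 60 ≤ 62; is located in the designated historic district (not: is located in a residentially zoned district); serves alcohol for on-premises consumption → Operating Registration not required.
Art. IV. Compliance Permit is not required → no effect.
Art. V. is located in the designated historic district (not: is located in Zone A); serves alcohol for on-premises consumption → Trade Authorization not required.
Art. VI. is located in the designated historic district; serves alcohol for on-premises consumption → Historic District Registration required.
Art. VII. is located in the designated historic district; seating 60 > 42; does not collect or haul waste → Operating Permit not required.
Art. VIII. is located in the designated historic district → Historic District Permit required.
Art. IX. is located in the designated historic district → Compliance Permit required.
Art. X. is located in the designated historic district (not: is located in a residentially zoned district) → Residential Zone Registration not required.
Art. XI. does not offer live music → Annual Authorization not required.
Art. XII. seating 60 > 26; serves alcohol for on-premises consumption → exempt from Compliance Permit.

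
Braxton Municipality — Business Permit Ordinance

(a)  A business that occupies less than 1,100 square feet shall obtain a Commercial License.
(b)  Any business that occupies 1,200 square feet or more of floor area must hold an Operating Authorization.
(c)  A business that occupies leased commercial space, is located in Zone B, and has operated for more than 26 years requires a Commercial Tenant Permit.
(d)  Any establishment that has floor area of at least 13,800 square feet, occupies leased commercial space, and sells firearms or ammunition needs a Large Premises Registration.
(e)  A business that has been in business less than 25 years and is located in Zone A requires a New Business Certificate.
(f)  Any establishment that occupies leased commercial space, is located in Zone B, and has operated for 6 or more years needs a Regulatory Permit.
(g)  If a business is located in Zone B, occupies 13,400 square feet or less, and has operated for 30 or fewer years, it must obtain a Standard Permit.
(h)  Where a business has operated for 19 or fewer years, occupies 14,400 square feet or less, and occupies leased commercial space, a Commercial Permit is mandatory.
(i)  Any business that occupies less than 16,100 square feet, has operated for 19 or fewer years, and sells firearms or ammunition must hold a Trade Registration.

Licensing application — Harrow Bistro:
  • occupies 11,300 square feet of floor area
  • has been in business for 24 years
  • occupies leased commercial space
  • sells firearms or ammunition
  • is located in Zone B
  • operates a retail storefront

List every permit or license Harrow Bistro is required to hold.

Operating Authorization, Regulatory Permit, Standard Permit

(a) floor area 11,300 square feet ≥ 1,100 square feet → Commercial License not required.
(b) floor area 11,300 square feet ≥ 1,200 square feet → Operating Authorization required.
(c) occupies leased commercial space; is located in Zone B; years in business 24 ≤ 26 → Commercial Tenant Permit not required.
(d) floor area 11,300 square feet < 13,800 square feet; occupies leased commercial space; sells firearms or ammunition → Large Premises Registration not required.
(e) years in business 24 < 25; is located in Zone B (not: is located in Zone A) → New Business Certificate not required.
(f) occupies leased commercial space; is located in Zone B; years in business 24 ≥ 6 → Regulatory Permit required.
(g) is located in Zone B; floor area 11,300 square feet ≤ 13,400 square feet; years in business 24 ≤ 30 → Standard Permit required.
(h) years in business 24 > 19; floor area 11,300 square feet ≤ 14,400 square feet; occupies leased commercial space → Commercial Permit not required.
(i) floor area 11,300 square feet < 16,100 square feet; years in business 24 > 19; sells firearms or ammunition → Trade Registration not required.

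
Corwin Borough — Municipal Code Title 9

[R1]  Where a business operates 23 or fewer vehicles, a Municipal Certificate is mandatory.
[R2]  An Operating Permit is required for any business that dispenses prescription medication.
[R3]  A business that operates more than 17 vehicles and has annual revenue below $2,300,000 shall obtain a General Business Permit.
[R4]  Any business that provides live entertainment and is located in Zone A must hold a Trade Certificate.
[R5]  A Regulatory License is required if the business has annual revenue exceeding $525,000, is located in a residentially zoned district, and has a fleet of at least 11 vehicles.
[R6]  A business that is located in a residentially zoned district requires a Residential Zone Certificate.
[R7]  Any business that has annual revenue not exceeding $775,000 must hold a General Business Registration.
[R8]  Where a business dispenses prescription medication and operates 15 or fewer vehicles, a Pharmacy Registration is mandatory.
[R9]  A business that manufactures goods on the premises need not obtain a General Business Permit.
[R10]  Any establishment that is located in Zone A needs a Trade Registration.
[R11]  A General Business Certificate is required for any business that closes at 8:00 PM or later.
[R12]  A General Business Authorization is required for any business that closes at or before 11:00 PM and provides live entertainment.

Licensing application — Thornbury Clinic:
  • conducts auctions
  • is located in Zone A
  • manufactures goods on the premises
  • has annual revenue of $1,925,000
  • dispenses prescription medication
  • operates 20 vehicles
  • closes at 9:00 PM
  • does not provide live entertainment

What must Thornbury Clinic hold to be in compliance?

General Business Certificate, Municipal Certificate, Operating Permit, Trade Registration

[R1] vehicles 20 ≤ 23 → Municipal Certificate required.
[R2] dispenses prescription medication → Operating Permit required.
[R3] vehicles 20 > 17; revenue $1,925,000 < $2,300,000 → General Business Permit required.
[R4] does not provide live entertainment; is located in Zone A → Trade Certificate not required.
[R5] revenue $1,925,000 > $525,000; is located in Zone A (not: is located in a residentially zoned district); vehicles 20 ≥ 11 → Regulatory License not required.
[R6] is located in Zone A (not: is located in a residentially zoned district) → Residential Zone Certificate not required.
[R7] revenue $1,925,000 > $775,000 → General Business Registration not required.
[R8] dispenses prescription medication; vehicles 20 > 15 → Pharmacy Registration not required.
[R9] manufactures goods on the premises → exempt from General Business Permit.
[R10] is located in Zone A → Trade Registration required.
[R11] closes 9:00 PM, after 8:00 PM → General Business Certificate required.
[R12] closes 9:00 PM, at/before 11:00 PM; does not provide live entertainment → General Business Authorization not required.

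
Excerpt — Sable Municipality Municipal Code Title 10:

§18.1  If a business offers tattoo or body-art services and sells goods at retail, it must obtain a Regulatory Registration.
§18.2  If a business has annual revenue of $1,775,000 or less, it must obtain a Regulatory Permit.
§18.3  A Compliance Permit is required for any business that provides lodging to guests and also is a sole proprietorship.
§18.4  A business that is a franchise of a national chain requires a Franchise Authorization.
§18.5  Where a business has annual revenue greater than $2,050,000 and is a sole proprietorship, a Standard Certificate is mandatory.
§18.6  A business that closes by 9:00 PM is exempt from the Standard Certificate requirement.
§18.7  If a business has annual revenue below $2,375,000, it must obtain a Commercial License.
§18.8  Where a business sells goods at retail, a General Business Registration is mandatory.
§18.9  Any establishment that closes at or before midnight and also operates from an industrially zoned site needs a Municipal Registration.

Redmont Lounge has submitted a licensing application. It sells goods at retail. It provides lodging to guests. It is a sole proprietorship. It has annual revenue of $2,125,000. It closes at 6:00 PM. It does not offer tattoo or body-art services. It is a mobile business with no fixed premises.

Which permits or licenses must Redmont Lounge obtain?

Commercial License, Compliance Permit, General Business Registration

§18.1 does not offer tattoo or body-art services; sells goods at retail → Regulatory Registration not required.
§18.2 revenue $2,125,000 > $1,775,000 → Regulatory Permit not required.
§18.3 provides lodging to guests; is a sole proprietorship → Compliance Permit required.
§18.4 is a sole proprietorship (not: is a franchise of a national chain) → Franchise Authorization not required.
§18.5 revenue $2,125,000 > $2,050,000; is a sole proprietorship → Standard Certificate required.
§18.6 closes 6:00 PM, at/before 9:00 PM → exempt from Standard Certificate.
§18.7 revenue $2,125,000 < $2,375,000 → Commercial License required.
§18.8 sells goods at retail → General Business Registration required.
§18.9 closes 6:00 PM, at/before midnight; is a mobile business with no fixed premises (not: operates from an industrially zoned site) → Municipal Registration not required.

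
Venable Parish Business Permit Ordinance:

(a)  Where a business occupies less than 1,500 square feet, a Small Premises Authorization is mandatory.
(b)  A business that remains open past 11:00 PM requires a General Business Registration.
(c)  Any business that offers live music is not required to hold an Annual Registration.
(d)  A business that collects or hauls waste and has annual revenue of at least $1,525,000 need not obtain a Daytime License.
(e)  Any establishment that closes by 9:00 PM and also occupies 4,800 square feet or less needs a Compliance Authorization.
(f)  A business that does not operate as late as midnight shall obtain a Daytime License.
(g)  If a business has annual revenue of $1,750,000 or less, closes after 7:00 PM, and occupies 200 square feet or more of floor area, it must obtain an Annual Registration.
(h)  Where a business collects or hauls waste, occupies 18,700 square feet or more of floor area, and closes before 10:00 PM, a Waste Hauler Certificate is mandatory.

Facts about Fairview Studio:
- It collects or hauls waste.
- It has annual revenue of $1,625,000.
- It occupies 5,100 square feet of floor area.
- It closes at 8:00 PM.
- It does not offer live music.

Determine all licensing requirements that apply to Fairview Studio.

(a) floor area 5,100 square feet ≥ 1,500 square feet → Small Premises Authorization not required.
(b) closes 8:00 PM, at/before 11:00 PM → General Business Registration not required.
(c) does not offer live music → Annual Registration exemption does not apply.
(d) collects or hauls waste; revenue $1,625,000 ≥ $1,525,000 → exempt from Daytime License.
(e) closes 8:00 PM, at/before 9:00 PM; floor area 5,100 square feet > 4,800 square feet → Compliance Authorization not required.
(f) closes 8:00 PM, at/before midnight → Daytime License required.
(g) revenue $1,625,000 ≤ $1,750,000; closes 8:00 PM, after 7:00 PM; floor area 5,100 square feet ≥ 200 square feet → Annual Registration required.
(h) collects or hauls waste; floor area 5,100 square feet < 18,700 square feet; closes 8:00 PM, at/before 10:00 PM → Waste Hauler Certificate not required.

Annual Registration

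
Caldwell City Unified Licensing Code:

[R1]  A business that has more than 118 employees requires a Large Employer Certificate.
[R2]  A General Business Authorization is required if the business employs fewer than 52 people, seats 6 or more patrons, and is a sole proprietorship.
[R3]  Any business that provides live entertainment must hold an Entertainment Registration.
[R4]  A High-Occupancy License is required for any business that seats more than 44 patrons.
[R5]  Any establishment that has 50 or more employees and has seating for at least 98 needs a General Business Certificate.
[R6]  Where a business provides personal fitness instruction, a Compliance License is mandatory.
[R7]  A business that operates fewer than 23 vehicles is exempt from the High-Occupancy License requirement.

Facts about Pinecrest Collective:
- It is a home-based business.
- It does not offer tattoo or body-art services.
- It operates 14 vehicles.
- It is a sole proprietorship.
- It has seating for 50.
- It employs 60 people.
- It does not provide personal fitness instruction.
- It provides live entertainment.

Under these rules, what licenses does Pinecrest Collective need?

[R1] employees 60 ≤ 118 → Large Employer Certificate not required.
[R2] employees 60 ≥ 52; seating 50 ≥ 6; is a sole proprietorship → General Business Authorization not required.
[R3] provides live entertainment → Entertainment Registration required.
[R4] seating 50 > 44 → High-Occupancy License required.
[R5] employees 60 ≥ 50; seating 50 < 98 → General Business Certificate not required.
[R6] does not provide personal fitness instruction → Compliance License not required.
[R7] vehicles 14 < 23 → exempt from High-Occupancy License.

Entertainment Registration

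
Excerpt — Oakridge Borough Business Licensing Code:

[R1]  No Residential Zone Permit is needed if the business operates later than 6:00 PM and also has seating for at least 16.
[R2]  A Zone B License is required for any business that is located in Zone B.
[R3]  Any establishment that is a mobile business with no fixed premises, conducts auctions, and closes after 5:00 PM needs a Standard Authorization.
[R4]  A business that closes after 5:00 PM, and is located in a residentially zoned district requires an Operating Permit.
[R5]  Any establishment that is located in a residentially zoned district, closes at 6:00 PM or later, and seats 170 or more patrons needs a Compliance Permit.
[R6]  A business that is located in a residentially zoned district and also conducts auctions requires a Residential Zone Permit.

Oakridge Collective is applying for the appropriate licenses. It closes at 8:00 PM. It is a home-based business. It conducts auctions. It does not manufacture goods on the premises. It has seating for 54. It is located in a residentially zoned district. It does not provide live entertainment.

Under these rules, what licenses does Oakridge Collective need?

Operating Permit

[R1] closes 8:00 PM, after 6:00 PM; seating 54 ≥ 16 → exempt from Residential Zone Permit.
[R2] is located in a residentially zoned district (not: is located in Zone B) → Zone B License not required.
[R3] is a home-based business (not: is a mobile business with no fixed premises); conducts auctions; closes 8:00 PM, after 5:00 PM → Standard Authorization not required.
[R4] closes 8:00 PM, after 5:00 PM; is located in a residentially zoned district → Operating Permit required.
[R5] is located in a residentially zoned district; closes 8:00 PM, after 6:00 PM; seating 54 < 170 → Compliance Permit not required.
[R6] is located in a residentially zoned district; conducts auctions → Residential Zone Permit required.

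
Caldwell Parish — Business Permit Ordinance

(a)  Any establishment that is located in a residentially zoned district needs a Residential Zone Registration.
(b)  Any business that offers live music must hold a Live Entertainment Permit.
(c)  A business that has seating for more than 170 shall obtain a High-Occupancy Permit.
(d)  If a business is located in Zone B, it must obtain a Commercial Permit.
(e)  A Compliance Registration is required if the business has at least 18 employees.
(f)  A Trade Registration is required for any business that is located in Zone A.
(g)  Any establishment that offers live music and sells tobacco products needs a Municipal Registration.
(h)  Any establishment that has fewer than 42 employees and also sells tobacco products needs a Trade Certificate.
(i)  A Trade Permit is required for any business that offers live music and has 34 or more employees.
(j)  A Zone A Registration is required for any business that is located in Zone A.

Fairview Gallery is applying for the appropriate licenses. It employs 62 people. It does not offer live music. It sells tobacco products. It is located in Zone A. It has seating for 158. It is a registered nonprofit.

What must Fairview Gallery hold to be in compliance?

(a) is located in Zone A (not: is located in a residentially zoned district) → Residential Zone Registration not required.
(b) does not offer live music → Live Entertainment Permit not required.
(c) seating 158 ≤ 170 → High-Occupancy Permit not required.
(d) is located in Zone A (not: is located in Zone B) → Commercial Permit not required.
(e) employees 62 ≥ 18 → Compliance Registration required.
(f) is located in Zone A → Trade Registration required.
(g) does not offer live music; sells tobacco products → Municipal Registration not required.
(h) employees 62 ≥ 42; sells tobacco products → Trade Certificate not required.
(i) does not offer live music; employees 62 ≥ 34 → Trade Permit not required.
(j) is located in Zone A → Zone A Registration required.

Compliance Registration, Trade Registration, Zone A Registration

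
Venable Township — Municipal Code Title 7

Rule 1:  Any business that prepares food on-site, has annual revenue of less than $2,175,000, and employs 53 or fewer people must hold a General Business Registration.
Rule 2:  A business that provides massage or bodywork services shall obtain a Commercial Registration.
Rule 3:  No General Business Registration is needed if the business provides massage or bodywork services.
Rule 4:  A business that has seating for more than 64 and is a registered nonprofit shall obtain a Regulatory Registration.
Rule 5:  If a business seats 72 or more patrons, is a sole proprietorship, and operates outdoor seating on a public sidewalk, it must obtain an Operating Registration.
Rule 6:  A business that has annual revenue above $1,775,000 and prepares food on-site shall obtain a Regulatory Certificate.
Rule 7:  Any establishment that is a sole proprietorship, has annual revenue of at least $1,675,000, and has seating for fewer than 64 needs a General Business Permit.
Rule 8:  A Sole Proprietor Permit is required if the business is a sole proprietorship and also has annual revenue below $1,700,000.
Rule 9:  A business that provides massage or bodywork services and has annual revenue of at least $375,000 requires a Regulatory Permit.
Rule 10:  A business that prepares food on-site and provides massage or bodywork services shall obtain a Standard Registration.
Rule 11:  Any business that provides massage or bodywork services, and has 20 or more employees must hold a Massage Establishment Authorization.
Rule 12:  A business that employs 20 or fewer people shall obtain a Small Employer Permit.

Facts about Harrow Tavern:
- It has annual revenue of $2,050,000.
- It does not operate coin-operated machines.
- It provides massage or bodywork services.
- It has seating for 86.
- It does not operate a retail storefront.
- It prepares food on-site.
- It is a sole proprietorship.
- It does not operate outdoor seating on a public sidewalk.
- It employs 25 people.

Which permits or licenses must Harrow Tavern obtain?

Rule 1: prepares food on-site; revenue $2,050,000 < $2,175,000; employees 25 ≤ 53 → General Business Registration required.
Rule 2: provides massage or bodywork services → Commercial Registration required.
Rule 3: provides massage or bodywork services → exempt from General Business Registration.
Rule 4: seating 86 > 64; is a sole proprietorship (not: is a registered nonprofit) → Regulatory Registration not required.
Rule 5: seating 86 ≥ 72; is a sole proprietorship; does not operate outdoor seating on a public sidewalk → Operating Registration not required.
Rule 6: revenue $2,050,000 > $1,775,000; prepares food on-site → Regulatory Certificate required.
Rule 7: is a sole proprietorship; revenue $2,050,000 ≥ $1,675,000; seating 86 ≥ 64 → General Business Permit not required.
Rule 8: is a sole proprietorship; revenue $2,050,000 ≥ $1,700,000 → Sole Proprietor Permit not required.
Rule 9: provides massage or bodywork services; revenue $2,050,000 ≥ $375,000 → Regulatory Permit required.
Rule 10: prepares food on-site; provides massage or bodywork services → Standard Registration required.
Rule 11: provides massage or bodywork services; employees 25 ≥ 20 → Massage Establishment Authorization required.
Rule 12: employees 25 > 20 → Small Employer Permit not required.

Commercial Registration, Massage Establishment Authorization, Regulatory Certificate, Regulatory Permit, Standard Registration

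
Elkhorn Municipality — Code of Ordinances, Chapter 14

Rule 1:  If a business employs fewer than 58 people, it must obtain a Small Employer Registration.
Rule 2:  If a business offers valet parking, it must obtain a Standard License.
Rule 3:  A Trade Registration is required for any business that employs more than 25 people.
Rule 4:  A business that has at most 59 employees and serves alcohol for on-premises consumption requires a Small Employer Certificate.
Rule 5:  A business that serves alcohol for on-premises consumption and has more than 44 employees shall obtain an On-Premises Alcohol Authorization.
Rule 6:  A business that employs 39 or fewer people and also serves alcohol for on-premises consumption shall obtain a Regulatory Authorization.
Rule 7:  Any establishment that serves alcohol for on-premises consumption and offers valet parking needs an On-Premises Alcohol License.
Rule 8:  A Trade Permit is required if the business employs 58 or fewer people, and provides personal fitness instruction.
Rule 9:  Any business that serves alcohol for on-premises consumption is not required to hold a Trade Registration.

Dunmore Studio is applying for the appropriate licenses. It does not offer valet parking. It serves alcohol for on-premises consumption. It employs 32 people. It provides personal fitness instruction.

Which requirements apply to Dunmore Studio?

Rule 1: employees 32 < 58 → Small Employer Registration required.
Rule 2: does not offer valet parking → Standard License not required.
Rule 3: employees 32 > 25 → Trade Registration required.
Rule 4: employees 32 ≤ 59; serves alcohol for on-premises consumption → Small Employer Certificate required.
Rule 5: serves alcohol for on-premises consumption; employees 32 ≤ 44 → On-Premises Alcohol Authorization not required.
Rule 6: employees 32 ≤ 39; serves alcohol for on-premises consumption → Regulatory Authorization required.
Rule 7: serves alcohol for on-premises consumption; does not offer valet parking → On-Premises Alcohol License not required.
Rule 8: employees 32 ≤ 58; provides personal fitness instruction → Trade Permit required.
Rule 9: serves alcohol for on-premises consumption → exempt from Trade Registration.

Regulatory Authorization, Small Employer Certificate, Small Employer Registration, Trade Permit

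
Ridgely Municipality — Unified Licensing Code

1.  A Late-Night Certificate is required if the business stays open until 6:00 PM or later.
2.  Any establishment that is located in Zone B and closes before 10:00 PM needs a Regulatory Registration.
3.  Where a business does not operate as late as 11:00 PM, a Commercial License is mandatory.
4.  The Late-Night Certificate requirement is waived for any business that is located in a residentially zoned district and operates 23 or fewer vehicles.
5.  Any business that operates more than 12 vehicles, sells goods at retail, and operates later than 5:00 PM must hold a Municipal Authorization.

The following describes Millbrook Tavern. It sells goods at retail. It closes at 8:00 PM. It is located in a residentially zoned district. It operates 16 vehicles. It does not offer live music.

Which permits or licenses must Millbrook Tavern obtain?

Commercial License, Municipal Authorization

1. closes 8:00 PM, after 6:00 PM → Late-Night Certificate required.
2. is located in a residentially zoned district (not: is located in Zone B); closes 8:00 PM, at/before 10:00 PM → Regulatory Registration not required.
3. closes 8:00 PM, at/before 11:00 PM → Commercial License required.
4. is located in a residentially zoned district; vehicles 16 ≤ 23 → exempt from Late-Night Certificate.
5. vehicles 16 > 12; sells goods at retail; closes 8:00 PM, after 5:00 PM → Municipal Authorization required.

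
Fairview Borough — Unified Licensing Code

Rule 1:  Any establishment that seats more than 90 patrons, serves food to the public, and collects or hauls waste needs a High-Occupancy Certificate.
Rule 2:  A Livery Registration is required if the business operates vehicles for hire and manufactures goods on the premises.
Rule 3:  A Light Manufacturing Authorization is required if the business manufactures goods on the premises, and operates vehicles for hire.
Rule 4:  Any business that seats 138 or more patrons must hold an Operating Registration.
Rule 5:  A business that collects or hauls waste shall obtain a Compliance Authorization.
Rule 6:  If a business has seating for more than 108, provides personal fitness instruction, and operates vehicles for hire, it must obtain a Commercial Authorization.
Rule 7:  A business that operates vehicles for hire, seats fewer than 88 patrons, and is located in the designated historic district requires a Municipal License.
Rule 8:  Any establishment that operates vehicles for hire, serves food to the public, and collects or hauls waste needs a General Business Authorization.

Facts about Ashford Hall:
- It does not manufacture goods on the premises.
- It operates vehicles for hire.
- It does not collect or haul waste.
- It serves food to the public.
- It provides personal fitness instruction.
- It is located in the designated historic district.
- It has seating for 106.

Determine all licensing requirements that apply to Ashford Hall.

Rule 1: seating 106 > 90; serves food to the public; does not collect or haul waste → High-Occupancy Certificate not required.
Rule 2: operates vehicles for hire; does not manufacture goods on the premises → Livery Registration not required.
Rule 3: does not manufacture goods on the premises; operates vehicles for hire → Light Manufacturing Authorization not required.
Rule 4: seating 106 < 138 → Operating Registration not required.
Rule 5: does not collect or haul waste → Compliance Authorization not required.
Rule 6: seating 106 ≤ 108; provides personal fitness instruction; operates vehicles for hire → Commercial Authorization not required.
Rule 7: operates vehicles for hire; seating 106 ≥ 88; is located in the designated historic district → Municipal License not required.
Rule 8: operates vehicles for hire; serves food to the public; does not collect or haul waste → General Business Authorization not required.

None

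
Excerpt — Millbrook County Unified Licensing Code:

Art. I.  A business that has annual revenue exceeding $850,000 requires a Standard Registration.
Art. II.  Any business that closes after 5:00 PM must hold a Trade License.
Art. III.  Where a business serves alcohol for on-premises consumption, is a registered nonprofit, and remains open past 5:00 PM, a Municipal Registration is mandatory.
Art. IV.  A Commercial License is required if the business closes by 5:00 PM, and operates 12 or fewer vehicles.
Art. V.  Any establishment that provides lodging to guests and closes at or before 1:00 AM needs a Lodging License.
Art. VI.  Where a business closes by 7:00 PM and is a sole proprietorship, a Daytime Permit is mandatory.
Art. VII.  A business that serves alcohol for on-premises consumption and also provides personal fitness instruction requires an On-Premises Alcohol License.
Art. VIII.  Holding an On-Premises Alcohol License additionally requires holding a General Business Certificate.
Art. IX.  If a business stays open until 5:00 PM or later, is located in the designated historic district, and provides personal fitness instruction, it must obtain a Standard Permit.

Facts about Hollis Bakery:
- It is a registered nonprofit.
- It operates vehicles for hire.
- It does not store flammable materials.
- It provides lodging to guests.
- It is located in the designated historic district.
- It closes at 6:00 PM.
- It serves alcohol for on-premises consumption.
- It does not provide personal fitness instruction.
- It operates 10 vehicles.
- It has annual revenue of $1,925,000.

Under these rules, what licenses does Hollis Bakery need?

Art. I. revenue $1,925,000 > $850,000 → Standard Registration required.
Art. II. closes 6:00 PM, after 5:00 PM → Trade License required.
Art. III. serves alcohol for on-premises consumption; is a registered nonprofit; closes 6:00 PM, after 5:00 PM → Municipal Registration required.
Art. IV. closes 6:00 PM, after 5:00 PM; vehicles 10 ≤ 12 → Commercial License not required.
Art. V. provides lodging to guests; closes 6:00 PM, at/before 1:00 AM → Lodging License required.
Art. VI. closes 6:00 PM, at/before 7:00 PM; is a registered nonprofit (not: is a sole proprietorship) → Daytime Permit not required.
Art. VII. serves alcohol for on-premises consumption; does not provide personal fitness instruction → On-Premises Alcohol License not required.
Art. VIII. On-Premises Alcohol License is not required → no effect.
Art. IX. closes 6:00 PM, after 5:00 PM; is located in the designated historic district; does not provide personal fitness instruction → Standard Permit not required.

Lodging License, Municipal Registration, Standard Registration, Trade License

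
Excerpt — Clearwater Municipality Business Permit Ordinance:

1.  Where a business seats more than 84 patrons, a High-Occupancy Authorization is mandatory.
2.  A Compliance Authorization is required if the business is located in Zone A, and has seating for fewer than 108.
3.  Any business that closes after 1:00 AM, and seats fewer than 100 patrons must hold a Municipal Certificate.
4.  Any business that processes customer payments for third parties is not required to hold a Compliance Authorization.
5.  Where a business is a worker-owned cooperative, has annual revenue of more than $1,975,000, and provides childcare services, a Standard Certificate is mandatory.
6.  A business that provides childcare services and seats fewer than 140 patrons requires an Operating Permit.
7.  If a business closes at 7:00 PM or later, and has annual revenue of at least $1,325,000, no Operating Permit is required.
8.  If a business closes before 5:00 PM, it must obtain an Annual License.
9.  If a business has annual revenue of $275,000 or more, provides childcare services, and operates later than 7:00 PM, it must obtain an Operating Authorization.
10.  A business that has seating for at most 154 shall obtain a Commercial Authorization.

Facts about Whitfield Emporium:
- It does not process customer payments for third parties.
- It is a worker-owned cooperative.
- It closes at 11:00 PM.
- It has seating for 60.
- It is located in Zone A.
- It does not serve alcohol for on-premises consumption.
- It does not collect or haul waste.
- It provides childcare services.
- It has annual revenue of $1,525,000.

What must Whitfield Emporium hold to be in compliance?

Commercial Authorization, Compliance Authorization, Operating Authorization

1. seating 60 ≤ 84 → High-Occupancy Authorization not required.
2. is located in Zone A; seating 60 < 108 → Compliance Authorization required.
3. closes 11:00 PM, at/before 1:00 AM; seating 60 < 100 → Municipal Certificate not required.
4. does not process customer payments for third parties → Compliance Authorization exemption does not apply.
5. is a worker-owned cooperative; revenue $1,525,000 ≤ $1,975,000; provides childcare services → Standard Certificate not required.
6. provides childcare services; seating 60 < 140 → Operating Permit required.
7. closes 11:00 PM, after 7:00 PM; revenue $1,525,000 ≥ $1,325,000 → exempt from Operating Permit.
8. closes 11:00 PM, after 5:00 PM → Annual License not required.
9. revenue $1,525,000 ≥ $275,000; provides childcare services; closes 11:00 PM, after 7:00 PM → Operating Authorization required.
10. seating 60 ≤ 154 → Commercial Authorization required.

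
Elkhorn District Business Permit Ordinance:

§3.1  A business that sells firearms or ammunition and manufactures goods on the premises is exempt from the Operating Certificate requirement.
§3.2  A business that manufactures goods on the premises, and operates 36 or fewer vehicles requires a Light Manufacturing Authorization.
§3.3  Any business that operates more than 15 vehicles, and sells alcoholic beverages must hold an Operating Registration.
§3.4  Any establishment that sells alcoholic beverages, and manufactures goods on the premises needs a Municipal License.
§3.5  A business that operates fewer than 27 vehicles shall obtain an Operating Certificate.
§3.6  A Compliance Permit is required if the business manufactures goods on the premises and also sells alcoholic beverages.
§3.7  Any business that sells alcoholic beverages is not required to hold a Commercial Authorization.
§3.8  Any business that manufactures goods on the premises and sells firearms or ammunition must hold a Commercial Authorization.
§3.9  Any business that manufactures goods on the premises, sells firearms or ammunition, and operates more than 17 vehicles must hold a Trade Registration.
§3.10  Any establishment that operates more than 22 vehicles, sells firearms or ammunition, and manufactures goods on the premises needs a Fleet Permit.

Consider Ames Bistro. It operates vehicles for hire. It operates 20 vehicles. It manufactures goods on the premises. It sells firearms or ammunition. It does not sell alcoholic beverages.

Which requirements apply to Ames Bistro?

Commercial Authorization, Light Manufacturing Authorization, Trade Registration

§3.1 sells firearms or ammunition; manufactures goods on the premises → exempt from Operating Certificate.
§3.2 manufactures goods on the premises; vehicles 20 ≤ 36 → Light Manufacturing Authorization required.
§3.3 vehicles 20 > 15; does not sell alcoholic beverages → Operating Registration not required.
§3.4 does not sell alcoholic beverages; manufactures goods on the premises → Municipal License not required.
§3.5 vehicles 20 < 27 → Operating Certificate required.
§3.6 manufactures goods on the premises; does not sell alcoholic beverages → Compliance Permit not required.
§3.7 does not sell alcoholic beverages → Commercial Authorization exemption does not apply.
§3.8 manufactures goods on the premises; sells firearms or ammunition → Commercial Authorization required.
§3.9 manufactures goods on the premises; sells firearms or ammunition; vehicles 20 > 17 → Trade Registration required.
§3.10 vehicles 20 ≤ 22; sells firearms or ammunition; manufactures goods on the premises → Fleet Permit not required.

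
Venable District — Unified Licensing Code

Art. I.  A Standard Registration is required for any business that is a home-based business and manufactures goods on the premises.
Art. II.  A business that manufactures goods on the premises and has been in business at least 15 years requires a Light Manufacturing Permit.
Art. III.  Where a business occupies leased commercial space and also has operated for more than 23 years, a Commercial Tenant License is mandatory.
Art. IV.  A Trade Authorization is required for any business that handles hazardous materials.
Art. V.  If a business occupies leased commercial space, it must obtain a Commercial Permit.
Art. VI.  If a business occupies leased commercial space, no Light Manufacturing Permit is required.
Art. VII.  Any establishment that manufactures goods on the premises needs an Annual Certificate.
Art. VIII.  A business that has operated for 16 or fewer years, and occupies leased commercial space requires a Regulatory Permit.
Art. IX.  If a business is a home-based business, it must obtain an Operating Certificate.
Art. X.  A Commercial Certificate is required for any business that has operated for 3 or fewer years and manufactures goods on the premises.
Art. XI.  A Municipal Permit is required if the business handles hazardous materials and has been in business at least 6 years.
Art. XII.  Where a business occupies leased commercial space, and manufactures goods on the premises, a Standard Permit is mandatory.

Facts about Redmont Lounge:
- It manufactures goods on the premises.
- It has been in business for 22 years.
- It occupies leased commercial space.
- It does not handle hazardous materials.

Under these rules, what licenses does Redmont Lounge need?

Art. I. occupies leased commercial space (not: is a home-based business); manufactures goods on the premises → Standard Registration not required.
Art. II. manufactures goods on the premises; years in business 22 ≥ 15 → Light Manufacturing Permit required.
Art. III. occupies leased commercial space; years in business 22 ≤ 23 → Commercial Tenant License not required.
Art. IV. does not handle hazardous materials → Trade Authorization not required.
Art. V. occupies leased commercial space → Commercial Permit required.
Art. VI. occupies leased commercial space → exempt from Light Manufacturing Permit.
Art. VII. manufactures goods on the premises → Annual Certificate required.
Art. VIII. years in business 22 > 16; occupies leased commercial space → Regulatory Permit not required.
Art. IX. occupies leased commercial space (not: is a home-based business) → Operating Certificate not required.
Art. X. years in business 22 > 3; manufactures goods on the premises → Commercial Certificate not required.
Art. XI. does not handle hazardous materials; years in business 22 ≥ 6 → Municipal Permit not required.
Art. XII. occupies leased commercial space; manufactures goods on the premises → Standard Permit required.

Annual Certificate, Commercial Permit, Standard Permit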